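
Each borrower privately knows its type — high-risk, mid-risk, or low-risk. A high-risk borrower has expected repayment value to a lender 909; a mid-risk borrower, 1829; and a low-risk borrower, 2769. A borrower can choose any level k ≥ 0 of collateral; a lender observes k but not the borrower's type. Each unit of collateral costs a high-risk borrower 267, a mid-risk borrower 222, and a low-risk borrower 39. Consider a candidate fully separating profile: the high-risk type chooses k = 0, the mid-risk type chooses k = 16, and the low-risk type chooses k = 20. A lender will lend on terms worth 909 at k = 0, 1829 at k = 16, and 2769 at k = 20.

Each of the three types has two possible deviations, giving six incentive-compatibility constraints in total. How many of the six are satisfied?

4

Low-risk (own payoff 2769 − 39×20 = 1989): to k=0 gives 909 → no gain ✓; to k=16 gives 1829 − 39×16 = 1205 → no gain ✓.
High-risk (own payoff 909): to k=16 gives 1829 − 267×16 = -2443 → no gain ✓; to k=20 gives 2769 − 267×20 = -2571 → no gain ✓.
Mid-risk (own payoff 1829 − 222×16 = -1723): to k=0 gives 909 → profitable ✗; to k=20 gives 2769 − 222×20 = -1671 → profitable ✗.
4 of the 6 constraints hold; not an equilibrium.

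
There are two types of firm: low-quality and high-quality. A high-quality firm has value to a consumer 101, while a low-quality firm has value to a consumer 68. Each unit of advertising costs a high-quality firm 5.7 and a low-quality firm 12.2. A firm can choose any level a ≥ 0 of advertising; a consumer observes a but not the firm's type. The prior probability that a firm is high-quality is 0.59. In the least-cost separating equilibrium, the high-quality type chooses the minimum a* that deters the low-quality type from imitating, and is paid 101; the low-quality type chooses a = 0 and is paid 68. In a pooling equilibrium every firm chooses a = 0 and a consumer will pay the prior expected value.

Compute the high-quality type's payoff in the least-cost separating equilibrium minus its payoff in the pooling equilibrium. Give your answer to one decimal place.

-1.9

Least-cost separating signal: a* solves 68 = 101 − 12.2·a*, so a* = (101 − 68)/12.2 ≈ 2.7049.
High-quality type's separating payoff: 101 − 5.7 × a* = 101 − 5.7 × (101 − 68)/12.2 = 101 − 188.1/12.2 ≈ 85.582.
Pooling payoff: 0.59 × 101 + 0.41 × 68 = 87.47.
Difference: 85.582 − 87.47 = -1.888, i.e. -1.9 to one decimal place.
The high-quality type would prefer the pooling outcome.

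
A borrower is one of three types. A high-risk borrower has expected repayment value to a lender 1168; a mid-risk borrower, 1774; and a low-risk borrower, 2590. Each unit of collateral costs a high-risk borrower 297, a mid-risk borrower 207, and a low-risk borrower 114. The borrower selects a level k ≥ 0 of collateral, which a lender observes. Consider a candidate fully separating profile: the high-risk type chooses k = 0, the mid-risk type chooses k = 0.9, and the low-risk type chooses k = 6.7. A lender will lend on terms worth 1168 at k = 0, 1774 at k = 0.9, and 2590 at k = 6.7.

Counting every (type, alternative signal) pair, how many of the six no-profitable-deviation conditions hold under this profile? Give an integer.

Mid-risk (own payoff 1774 − 207×0.9 = 1587.7): to k=0 gives 1168 → no gain ✓; to k=6.7 gives 2590 − 207×6.7 = 1203.1 → no gain ✓.
High-risk (own payoff 1168): to k=0.9 gives 1774 − 297×0.9 = 1506.7 → profitable ✗; to k=6.7 gives 2590 − 297×6.7 = 600.1 → no gain ✓.
Low-risk (own payoff 2590 − 114×6.7 = 1826.2): to k=0 gives 1168 → no gain ✓; to k=0.9 gives 1774 − 114×0.9 = 1671.4 → no gain ✓.
5 of the 6 constraints hold; not an equilibrium.

5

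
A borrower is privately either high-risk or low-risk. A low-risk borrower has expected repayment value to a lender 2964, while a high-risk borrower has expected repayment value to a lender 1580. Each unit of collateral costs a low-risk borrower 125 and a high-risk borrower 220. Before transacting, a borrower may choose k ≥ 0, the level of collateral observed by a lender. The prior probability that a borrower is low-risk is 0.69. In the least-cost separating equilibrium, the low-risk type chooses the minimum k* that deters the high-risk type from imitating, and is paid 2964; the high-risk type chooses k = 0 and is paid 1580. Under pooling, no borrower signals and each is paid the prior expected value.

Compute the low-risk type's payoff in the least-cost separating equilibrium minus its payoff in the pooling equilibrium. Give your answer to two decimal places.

-357.32

Least-cost separating signal: k* solves 1580 = 2964 − 220·k*, so k* = (2964 − 1580)/220 ≈ 6.2909.
Low-risk type's separating payoff: 2964 − 125 × k* = 2964 − 125 × (2964 − 1580)/220 = 2964 − 173000/220 ≈ 2177.6364.
Pooling payoff: 0.69 × 2964 + 0.31 × 1580 = 2534.96.
Difference: 2177.6364 − 2534.96 = -357.3236, i.e. -357.32 to two decimal places.
The low-risk type would prefer the pooling outcome.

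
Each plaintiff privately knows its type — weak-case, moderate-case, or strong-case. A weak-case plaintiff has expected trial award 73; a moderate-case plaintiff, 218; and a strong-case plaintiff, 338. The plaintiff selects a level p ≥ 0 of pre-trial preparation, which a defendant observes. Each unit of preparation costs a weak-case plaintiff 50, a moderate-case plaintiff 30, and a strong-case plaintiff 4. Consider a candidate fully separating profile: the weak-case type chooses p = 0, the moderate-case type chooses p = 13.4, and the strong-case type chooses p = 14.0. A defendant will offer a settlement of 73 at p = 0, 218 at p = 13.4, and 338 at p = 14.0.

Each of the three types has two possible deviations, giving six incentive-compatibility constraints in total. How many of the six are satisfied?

Strong-case (own payoff 338 − 4×14.0 = 282): to p=0 gives 73 → no gain ✓; to p=13.4 gives 218 − 4×13.4 = 164.4 → no gain ✓.
Moderate-case (own payoff 218 − 30×13.4 = -184): to p=0 gives 73 → profitable ✗; to p=14.0 gives 338 − 30×14.0 = -82 → profitable ✗.
Weak-case (own payoff 73): to p=13.4 gives 218 − 50×13.4 = -452 → no gain ✓; to p=14.0 gives 338 − 50×14.0 = -362 → no gain ✓.
4 of the 6 constraints hold; not an equilibrium.

4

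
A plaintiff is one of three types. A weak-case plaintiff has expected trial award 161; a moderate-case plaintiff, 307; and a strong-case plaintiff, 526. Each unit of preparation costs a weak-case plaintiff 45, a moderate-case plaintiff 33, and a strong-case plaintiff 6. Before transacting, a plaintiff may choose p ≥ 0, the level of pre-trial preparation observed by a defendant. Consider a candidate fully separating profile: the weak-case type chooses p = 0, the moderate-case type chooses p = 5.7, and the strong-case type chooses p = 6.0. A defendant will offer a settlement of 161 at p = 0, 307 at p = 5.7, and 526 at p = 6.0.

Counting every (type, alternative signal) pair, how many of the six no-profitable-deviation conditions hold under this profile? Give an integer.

Weak-case (own payoff 161): to p=5.7 gives 307 − 45×5.7 = 50.5 → no gain ✓; to p=6.0 gives 526 − 45×6.0 = 256 → profitable ✗.
Moderate-case (own payoff 307 − 33×5.7 = 118.9): to p=0 gives 161 → profitable ✗; to p=6.0 gives 526 − 33×6.0 = 328 → profitable ✗.
Strong-case (own payoff 526 − 6×6.0 = 490): to p=0 gives 161 → no gain ✓; to p=5.7 gives 307 − 6×5.7 = 272.8 → no gain ✓.
3 of the 6 constraints hold; not an equilibrium.

3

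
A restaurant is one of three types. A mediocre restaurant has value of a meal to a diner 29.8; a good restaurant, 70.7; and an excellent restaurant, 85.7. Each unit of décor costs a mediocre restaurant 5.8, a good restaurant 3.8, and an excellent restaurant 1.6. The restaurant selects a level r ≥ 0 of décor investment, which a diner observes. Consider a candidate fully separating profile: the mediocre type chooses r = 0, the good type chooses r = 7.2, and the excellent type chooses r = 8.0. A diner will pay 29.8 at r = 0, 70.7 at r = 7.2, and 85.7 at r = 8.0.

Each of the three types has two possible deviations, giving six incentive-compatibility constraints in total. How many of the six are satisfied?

Excellent (own payoff 85.7 − 1.6×8.0 = 72.9): to r=0 gives 29.8 → no gain ✓; to r=7.2 gives 70.7 − 1.6×7.2 = 59.18 → no gain ✓.
Good (own payoff 70.7 − 3.8×7.2 = 43.34): to r=0 gives 29.8 → no gain ✓; to r=8.0 gives 85.7 − 3.8×8.0 = 55.3 → profitable ✗.
Mediocre (own payoff 29.8): to r=7.2 gives 70.7 − 5.8×7.2 = 28.94 → no gain ✓; to r=8.0 gives 85.7 − 5.8×8.0 = 39.3 → profitable ✗.
4 of the 6 constraints hold; not an equilibrium.

4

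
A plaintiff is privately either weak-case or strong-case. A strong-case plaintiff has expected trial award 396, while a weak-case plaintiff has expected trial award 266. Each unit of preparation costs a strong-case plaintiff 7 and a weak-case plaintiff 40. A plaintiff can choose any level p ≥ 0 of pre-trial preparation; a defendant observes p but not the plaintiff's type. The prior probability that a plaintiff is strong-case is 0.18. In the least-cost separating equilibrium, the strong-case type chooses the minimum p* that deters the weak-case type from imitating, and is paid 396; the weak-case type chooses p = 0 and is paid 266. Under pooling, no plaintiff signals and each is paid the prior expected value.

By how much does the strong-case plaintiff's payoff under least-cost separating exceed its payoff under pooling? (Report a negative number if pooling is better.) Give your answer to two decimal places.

83.85

Least-cost separating signal: p* solves 266 = 396 − 40·p*, so p* = (396 − 266)/40 = 3.25.
Strong-case type's separating payoff: 396 − 7 × p* = 396 − 7 × (396 − 266)/40 = 396 − 910/40 = 373.25.
Pooling payoff: 0.18 × 396 + 0.82 × 266 = 289.4.
Difference: 373.25 − 289.4 = 83.85.
The strong-case type prefers to separate.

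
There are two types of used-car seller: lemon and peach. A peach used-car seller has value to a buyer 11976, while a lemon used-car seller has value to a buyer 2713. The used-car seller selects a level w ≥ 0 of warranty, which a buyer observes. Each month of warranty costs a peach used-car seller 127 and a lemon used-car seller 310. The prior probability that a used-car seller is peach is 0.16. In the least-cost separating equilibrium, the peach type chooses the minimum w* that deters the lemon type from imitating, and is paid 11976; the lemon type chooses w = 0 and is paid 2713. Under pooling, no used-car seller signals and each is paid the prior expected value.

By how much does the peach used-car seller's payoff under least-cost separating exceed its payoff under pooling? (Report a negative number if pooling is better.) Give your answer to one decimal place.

Least-cost separating signal: w* solves 2713 = 11976 − 310·w*, so w* = (11976 − 2713)/310 ≈ 29.8806.
Peach type's separating payoff: 11976 − 127 × w* = 11976 − 127 × (11976 − 2713)/310 = 11976 − 1176401/310 ≈ 8181.158.
Pooling payoff: 0.16 × 11976 + 0.84 × 2713 = 4195.08.
Difference: 8181.158 − 4195.08 = 3986.078, i.e. 3986.1 to one decimal place.
The peach type prefers to separate.

3986.1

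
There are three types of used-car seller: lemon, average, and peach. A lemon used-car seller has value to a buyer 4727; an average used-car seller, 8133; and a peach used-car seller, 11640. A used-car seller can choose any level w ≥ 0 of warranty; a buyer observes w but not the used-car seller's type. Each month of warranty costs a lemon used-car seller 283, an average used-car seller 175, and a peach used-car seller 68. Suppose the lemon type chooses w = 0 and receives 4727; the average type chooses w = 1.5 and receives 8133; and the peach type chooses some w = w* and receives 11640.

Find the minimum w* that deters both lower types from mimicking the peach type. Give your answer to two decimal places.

Lemon type (on-path payoff 4727) won't mimic when 4727 ≥ 11640 − 283·w*, i.e. w* ≥ 24.43.
Average type (on-path payoff 8133 − 175×1.5 = 7870.5) won't mimic when 7870.5 ≥ 11640 − 175·w*, i.e. w* ≥ 21.54.
Both must hold, so w* = max(24.43, 21.54) = 24.43. The lemon type's constraint binds.

24.43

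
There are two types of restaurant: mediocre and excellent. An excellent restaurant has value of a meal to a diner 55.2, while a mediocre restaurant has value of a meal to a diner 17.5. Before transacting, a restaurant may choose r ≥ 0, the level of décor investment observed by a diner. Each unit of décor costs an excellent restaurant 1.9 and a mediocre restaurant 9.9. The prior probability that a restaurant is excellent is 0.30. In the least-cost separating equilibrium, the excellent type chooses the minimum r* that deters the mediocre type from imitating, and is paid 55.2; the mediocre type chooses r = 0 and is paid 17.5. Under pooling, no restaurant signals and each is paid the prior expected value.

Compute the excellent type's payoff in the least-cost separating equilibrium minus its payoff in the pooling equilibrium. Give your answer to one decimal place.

19.2

Least-cost separating signal: r* solves 17.5 = 55.2 − 9.9·r*, so r* = (55.2 − 17.5)/9.9 ≈ 3.8081.
Excellent type's separating payoff: 55.2 − 1.9 × r* = 55.2 − 1.9 × (55.2 − 17.5)/9.9 = 55.2 − 71.63/9.9 ≈ 47.965.
Pooling payoff: 0.30 × 55.2 + 0.70 × 17.5 = 28.81.
Difference: 47.965 − 28.81 = 19.155, i.e. 19.2 to one decimal place.
The excellent type prefers to separate.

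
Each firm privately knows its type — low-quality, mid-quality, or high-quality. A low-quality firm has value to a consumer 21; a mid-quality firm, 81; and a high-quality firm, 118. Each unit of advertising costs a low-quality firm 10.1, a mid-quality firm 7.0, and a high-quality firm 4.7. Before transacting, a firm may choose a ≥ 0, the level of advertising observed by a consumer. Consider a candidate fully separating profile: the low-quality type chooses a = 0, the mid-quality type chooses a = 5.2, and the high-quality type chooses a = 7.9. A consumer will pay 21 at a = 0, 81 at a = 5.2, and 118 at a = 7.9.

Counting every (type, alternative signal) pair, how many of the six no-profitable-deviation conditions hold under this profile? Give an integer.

3

High-quality (own payoff 118 − 4.7×7.9 = 80.87): to a=0 gives 21 → no gain ✓; to a=5.2 gives 81 − 4.7×5.2 = 56.56 → no gain ✓.
Low-quality (own payoff 21): to a=5.2 gives 81 − 10.1×5.2 = 28.48 → profitable ✗; to a=7.9 gives 118 − 10.1×7.9 = 38.21 → profitable ✗.
Mid-quality (own payoff 81 − 7.0×5.2 = 44.6): to a=0 gives 21 → no gain ✓; to a=7.9 gives 118 − 7.0×7.9 = 62.7 → profitable ✗.
3 of the 6 constraints hold; not an equilibrium.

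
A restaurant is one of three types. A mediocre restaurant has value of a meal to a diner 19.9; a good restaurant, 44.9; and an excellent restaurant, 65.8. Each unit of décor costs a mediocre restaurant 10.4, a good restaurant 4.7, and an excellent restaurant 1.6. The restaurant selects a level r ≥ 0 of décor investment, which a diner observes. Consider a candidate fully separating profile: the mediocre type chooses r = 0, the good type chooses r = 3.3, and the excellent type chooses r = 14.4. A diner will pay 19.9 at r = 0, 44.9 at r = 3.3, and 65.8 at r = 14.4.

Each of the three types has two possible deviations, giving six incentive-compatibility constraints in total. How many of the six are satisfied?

6

Excellent (own payoff 65.8 − 1.6×14.4 = 42.76): to r=0 gives 19.9 → no gain ✓; to r=3.3 gives 44.9 − 1.6×3.3 = 39.62 → no gain ✓.
Mediocre (own payoff 19.9): to r=3.3 gives 44.9 − 10.4×3.3 = 10.58 → no gain ✓; to r=14.4 gives 65.8 − 10.4×14.4 = -83.96 → no gain ✓.
Good (own payoff 44.9 − 4.7×3.3 = 29.39): to r=0 gives 19.9 → no gain ✓; to r=14.4 gives 65.8 − 4.7×14.4 = -1.88 → no gain ✓.
6 of the 6 constraints hold; this profile is a separating equilibrium.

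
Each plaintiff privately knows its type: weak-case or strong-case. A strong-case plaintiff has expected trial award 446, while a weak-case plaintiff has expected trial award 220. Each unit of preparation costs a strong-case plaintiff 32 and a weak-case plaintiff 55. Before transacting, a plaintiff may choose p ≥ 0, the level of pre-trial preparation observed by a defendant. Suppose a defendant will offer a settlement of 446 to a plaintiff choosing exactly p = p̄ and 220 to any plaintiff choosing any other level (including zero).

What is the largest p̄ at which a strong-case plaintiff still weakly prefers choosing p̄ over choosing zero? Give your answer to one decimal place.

Choosing p̄ yields the strong-case type 446 − 32·p̄; choosing zero yields 220.
The strong-case type is indifferent at 446 − 32·p̄ = 220, i.e. p̄ = (446 − 220) / 32 ≈ 7.1.
For any p̄ above 7.1 the strong-case type would rather pool at zero, so separation collapses.

7.1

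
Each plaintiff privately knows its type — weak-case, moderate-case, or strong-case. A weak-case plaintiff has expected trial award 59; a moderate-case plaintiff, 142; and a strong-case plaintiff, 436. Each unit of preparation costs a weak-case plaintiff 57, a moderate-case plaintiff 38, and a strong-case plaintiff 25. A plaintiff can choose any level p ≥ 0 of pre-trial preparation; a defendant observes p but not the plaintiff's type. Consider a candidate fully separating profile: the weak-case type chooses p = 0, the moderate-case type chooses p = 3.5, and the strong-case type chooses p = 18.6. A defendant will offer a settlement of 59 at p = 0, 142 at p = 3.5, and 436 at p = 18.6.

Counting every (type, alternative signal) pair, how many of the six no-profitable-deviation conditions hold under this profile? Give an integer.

3

Strong-case (own payoff 436 − 25×18.6 = -29): to p=0 gives 59 → profitable ✗; to p=3.5 gives 142 − 25×3.5 = 54.5 → profitable ✗.
Moderate-case (own payoff 142 − 38×3.5 = 9): to p=0 gives 59 → profitable ✗; to p=18.6 gives 436 − 38×18.6 = -270.8 → no gain ✓.
Weak-case (own payoff 59): to p=3.5 gives 142 − 57×3.5 = -57.5 → no gain ✓; to p=18.6 gives 436 − 57×18.6 = -624.2 → no gain ✓.
3 of the 6 constraints hold; not an equilibrium.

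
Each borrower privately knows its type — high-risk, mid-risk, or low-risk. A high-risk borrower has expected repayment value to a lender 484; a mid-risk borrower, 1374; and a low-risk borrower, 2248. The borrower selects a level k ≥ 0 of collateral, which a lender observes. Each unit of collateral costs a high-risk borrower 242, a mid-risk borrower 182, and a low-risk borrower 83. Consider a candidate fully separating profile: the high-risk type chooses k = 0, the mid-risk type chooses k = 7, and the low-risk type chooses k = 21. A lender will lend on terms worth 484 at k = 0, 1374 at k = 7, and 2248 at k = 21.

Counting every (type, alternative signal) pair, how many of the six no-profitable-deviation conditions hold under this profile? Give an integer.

Mid-risk (own payoff 1374 − 182×7 = 100): to k=0 gives 484 → profitable ✗; to k=21 gives 2248 − 182×21 = -1574 → no gain ✓.
High-risk (own payoff 484): to k=7 gives 1374 − 242×7 = -320 → no gain ✓; to k=21 gives 2248 − 242×21 = -2834 → no gain ✓.
Low-risk (own payoff 2248 − 83×21 = 505): to k=0 gives 484 → no gain ✓; to k=7 gives 1374 − 83×7 = 793 → profitable ✗.
4 of the 6 constraints hold; not an equilibrium.

4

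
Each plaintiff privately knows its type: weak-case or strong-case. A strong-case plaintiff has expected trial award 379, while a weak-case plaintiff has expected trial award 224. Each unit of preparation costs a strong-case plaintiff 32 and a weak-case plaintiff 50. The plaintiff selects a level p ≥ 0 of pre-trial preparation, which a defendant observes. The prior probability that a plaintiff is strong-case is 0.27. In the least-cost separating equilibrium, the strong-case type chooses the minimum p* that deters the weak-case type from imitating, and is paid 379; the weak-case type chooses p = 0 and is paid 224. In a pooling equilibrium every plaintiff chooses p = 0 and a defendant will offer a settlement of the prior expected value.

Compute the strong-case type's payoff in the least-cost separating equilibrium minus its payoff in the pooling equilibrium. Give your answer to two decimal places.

13.95

Least-cost separating signal: p* solves 224 = 379 − 50·p*, so p* = (379 − 224)/50 = 3.1.
Strong-case type's separating payoff: 379 − 32 × p* = 379 − 32 × (379 − 224)/50 = 379 − 4960/50 = 279.8.
Pooling payoff: 0.27 × 379 + 0.73 × 224 = 265.85.
Difference: 279.8 − 265.85 = 13.95.
The strong-case type prefers to separate.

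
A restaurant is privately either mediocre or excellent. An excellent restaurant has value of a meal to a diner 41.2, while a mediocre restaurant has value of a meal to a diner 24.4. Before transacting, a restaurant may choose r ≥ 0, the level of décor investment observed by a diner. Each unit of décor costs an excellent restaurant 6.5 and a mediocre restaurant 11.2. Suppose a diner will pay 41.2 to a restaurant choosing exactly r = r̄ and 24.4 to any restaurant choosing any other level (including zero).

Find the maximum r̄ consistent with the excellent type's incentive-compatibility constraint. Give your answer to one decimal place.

2.6

Choosing r̄ yields the excellent type 41.2 − 6.5·r̄; choosing zero yields 24.4.
The excellent type is indifferent at 41.2 − 6.5·r̄ = 24.4, i.e. r̄ = (41.2 − 24.4) / 6.5 ≈ 2.6.
For any r̄ above 2.6 the excellent type would rather pool at zero, so separation collapses.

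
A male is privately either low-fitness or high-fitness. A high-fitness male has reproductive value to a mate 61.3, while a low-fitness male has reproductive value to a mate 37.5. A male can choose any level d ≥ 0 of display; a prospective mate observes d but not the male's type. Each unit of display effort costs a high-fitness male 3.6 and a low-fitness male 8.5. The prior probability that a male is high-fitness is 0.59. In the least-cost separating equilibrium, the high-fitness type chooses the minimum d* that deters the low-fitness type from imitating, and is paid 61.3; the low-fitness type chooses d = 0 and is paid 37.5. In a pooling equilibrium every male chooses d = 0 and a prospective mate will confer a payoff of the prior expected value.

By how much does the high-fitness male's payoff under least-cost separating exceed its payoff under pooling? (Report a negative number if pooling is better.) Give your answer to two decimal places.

-0.32

Least-cost separating signal: d* solves 37.5 = 61.3 − 8.5·d*, so d* = (61.3 − 37.5)/8.5 = 2.8.
High-fitness type's separating payoff: 61.3 − 3.6 × d* = 61.3 − 3.6 × (61.3 − 37.5)/8.5 = 61.3 − 85.68/8.5 = 51.22.
Pooling payoff: 0.59 × 61.3 + 0.41 × 37.5 = 51.542.
Difference: 51.22 − 51.542 = -0.322, i.e. -0.32 to two decimal places.
The high-fitness type would prefer the pooling outcome.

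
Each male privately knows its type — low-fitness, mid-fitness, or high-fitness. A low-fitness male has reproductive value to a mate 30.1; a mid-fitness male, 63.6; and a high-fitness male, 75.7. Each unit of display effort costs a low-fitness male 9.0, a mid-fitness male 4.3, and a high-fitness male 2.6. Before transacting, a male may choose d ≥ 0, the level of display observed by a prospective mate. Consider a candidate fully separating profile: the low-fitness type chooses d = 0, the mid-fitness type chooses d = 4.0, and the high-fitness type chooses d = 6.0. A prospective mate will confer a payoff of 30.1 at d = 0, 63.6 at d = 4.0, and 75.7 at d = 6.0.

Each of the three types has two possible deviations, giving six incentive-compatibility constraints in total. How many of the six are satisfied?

5

Mid-fitness (own payoff 63.6 − 4.3×4.0 = 46.4): to d=0 gives 30.1 → no gain ✓; to d=6.0 gives 75.7 − 4.3×6.0 = 49.9 → profitable ✗.
Low-fitness (own payoff 30.1): to d=4.0 gives 63.6 − 9.0×4.0 = 27.6 → no gain ✓; to d=6.0 gives 75.7 − 9.0×6.0 = 21.7 → no gain ✓.
High-fitness (own payoff 75.7 − 2.6×6.0 = 60.1): to d=0 gives 30.1 → no gain ✓; to d=4.0 gives 63.6 − 2.6×4.0 = 53.2 → no gain ✓.
5 of the 6 constraints hold; not an equilibrium.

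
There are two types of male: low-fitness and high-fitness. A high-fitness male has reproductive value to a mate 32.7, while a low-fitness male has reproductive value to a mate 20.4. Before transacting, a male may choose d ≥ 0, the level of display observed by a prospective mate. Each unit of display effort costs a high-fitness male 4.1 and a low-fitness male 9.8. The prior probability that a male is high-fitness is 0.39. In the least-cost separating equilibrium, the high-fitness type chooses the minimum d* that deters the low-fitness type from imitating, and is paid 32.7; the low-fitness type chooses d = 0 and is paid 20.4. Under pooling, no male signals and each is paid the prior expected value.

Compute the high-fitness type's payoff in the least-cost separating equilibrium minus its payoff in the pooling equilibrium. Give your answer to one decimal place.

Least-cost separating signal: d* solves 20.4 = 32.7 − 9.8·d*, so d* = (32.7 − 20.4)/9.8 ≈ 1.2551.
High-fitness type's separating payoff: 32.7 − 4.1 × d* = 32.7 − 4.1 × (32.7 − 20.4)/9.8 = 32.7 − 50.43/9.8 ≈ 27.554.
Pooling payoff: 0.39 × 32.7 + 0.61 × 20.4 = 25.197.
Difference: 27.554 − 25.197 = 2.357, i.e. 2.4 to one decimal place.
The high-fitness type prefers to separate.

2.4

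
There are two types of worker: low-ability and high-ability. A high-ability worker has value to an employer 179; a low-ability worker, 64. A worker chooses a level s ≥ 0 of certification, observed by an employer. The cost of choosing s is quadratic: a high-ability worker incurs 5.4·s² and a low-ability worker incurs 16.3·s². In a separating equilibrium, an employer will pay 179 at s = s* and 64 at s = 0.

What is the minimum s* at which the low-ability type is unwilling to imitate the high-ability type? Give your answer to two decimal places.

2.66

The low-ability type at s = 0 receives 64; imitating at s* yields 179 − 16.3·s*².
Indifference: 64 = 179 − 16.3·s*², so s*² = (179 − 64) / 16.3 ≈ 7.0552.
s* = √7.0552 ≈ 2.66.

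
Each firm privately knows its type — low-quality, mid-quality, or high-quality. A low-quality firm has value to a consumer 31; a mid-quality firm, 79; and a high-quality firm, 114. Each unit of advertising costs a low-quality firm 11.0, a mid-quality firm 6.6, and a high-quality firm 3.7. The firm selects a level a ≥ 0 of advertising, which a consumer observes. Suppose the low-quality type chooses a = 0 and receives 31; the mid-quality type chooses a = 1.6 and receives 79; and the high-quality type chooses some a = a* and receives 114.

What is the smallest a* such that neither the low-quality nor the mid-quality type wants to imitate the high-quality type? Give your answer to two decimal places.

Mid-quality type (on-path payoff 79 − 6.6×1.6 = 68.44) won't mimic when 68.44 ≥ 114 − 6.6·a*, i.e. a* ≥ 6.90.
Low-quality type (on-path payoff 31) won't mimic when 31 ≥ 114 − 11.0·a*, i.e. a* ≥ 7.55.
Both must hold, so a* = max(7.55, 6.90) = 7.55. The low-quality type's constraint binds.

7.55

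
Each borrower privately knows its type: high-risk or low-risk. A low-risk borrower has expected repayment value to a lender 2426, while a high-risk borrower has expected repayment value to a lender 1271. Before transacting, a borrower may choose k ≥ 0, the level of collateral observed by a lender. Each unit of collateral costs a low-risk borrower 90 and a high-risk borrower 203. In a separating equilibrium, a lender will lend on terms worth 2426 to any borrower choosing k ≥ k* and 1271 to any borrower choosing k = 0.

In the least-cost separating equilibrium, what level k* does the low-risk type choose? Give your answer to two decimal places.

A high-risk borrower choosing k = 0 receives 1271.
Imitating at k* instead would pay 2426 at cost 203·k*, netting 2426 − 203·k*.
Indifference: 1271 = 2426 − 203·k*, so k* = (2426 − 1271) / 203 ≈ 5.69.
At k* the high-risk type's incentive constraint just binds; the low-risk type strictly prefers k* since its per-unit cost is lower.

5.69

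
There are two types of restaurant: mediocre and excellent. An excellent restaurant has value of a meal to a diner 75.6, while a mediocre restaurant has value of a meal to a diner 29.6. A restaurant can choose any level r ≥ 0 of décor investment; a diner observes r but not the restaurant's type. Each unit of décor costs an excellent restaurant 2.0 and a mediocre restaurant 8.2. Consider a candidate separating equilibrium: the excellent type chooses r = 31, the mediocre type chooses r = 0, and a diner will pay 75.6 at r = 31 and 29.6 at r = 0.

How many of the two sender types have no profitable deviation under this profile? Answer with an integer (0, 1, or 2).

Excellent type: signal → 75.6 − 2.0 × 31 = 13.6; deviate to 0 → 29.6. IC fails (13.6 < 29.6).
Mediocre type: stay at 0 → 29.6; mimic → 75.6 − 8.2 × 31 = -178.6. IC holds (29.6 ≥ -178.6).
1 of 2 constraints hold, so this profile is not an equilibrium.

1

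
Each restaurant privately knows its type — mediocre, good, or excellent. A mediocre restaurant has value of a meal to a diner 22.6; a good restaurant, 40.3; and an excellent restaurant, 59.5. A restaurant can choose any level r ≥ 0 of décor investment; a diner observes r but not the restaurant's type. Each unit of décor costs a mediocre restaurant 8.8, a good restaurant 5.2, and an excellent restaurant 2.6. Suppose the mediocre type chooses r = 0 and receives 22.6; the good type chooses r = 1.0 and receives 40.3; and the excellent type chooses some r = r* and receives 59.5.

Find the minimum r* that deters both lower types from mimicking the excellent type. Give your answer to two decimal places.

4.69

Good type (on-path payoff 40.3 − 5.2×1.0 = 35.1) won't mimic when 35.1 ≥ 59.5 − 5.2·r*, i.e. r* ≥ 4.69.
Mediocre type (on-path payoff 22.6) won't mimic when 22.6 ≥ 59.5 − 8.8·r*, i.e. r* ≥ 4.19.
Both must hold, so r* = max(4.19, 4.69) = 4.69. The good type's constraint binds.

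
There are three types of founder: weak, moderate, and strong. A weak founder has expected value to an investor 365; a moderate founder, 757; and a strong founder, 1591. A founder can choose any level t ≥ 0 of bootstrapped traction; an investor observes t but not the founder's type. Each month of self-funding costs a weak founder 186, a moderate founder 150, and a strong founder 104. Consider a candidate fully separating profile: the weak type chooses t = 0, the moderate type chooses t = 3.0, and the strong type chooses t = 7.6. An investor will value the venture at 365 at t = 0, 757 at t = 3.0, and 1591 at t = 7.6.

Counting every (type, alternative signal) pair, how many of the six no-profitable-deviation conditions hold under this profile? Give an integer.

Moderate (own payoff 757 − 150×3.0 = 307): to t=0 gives 365 → profitable ✗; to t=7.6 gives 1591 − 150×7.6 = 451 → profitable ✗.
Weak (own payoff 365): to t=3.0 gives 757 − 186×3.0 = 199 → no gain ✓; to t=7.6 gives 1591 − 186×7.6 = 177.4 → no gain ✓.
Strong (own payoff 1591 − 104×7.6 = 800.6): to t=0 gives 365 → no gain ✓; to t=3.0 gives 757 − 104×3.0 = 445 → no gain ✓.
4 of the 6 constraints hold; not an equilibrium.

4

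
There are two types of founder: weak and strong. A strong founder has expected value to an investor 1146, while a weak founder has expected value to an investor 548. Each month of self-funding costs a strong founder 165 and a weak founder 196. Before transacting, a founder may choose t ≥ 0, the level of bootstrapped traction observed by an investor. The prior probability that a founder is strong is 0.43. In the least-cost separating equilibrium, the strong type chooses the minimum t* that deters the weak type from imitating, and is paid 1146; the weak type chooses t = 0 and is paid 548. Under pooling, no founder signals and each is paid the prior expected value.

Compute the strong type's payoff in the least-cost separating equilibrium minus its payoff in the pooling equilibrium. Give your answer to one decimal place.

Least-cost separating signal: t* solves 548 = 1146 − 196·t*, so t* = (1146 − 548)/196 ≈ 3.0510.
Strong type's separating payoff: 1146 − 165 × t* = 1146 − 165 × (1146 − 548)/196 = 1146 − 98670/196 ≈ 642.582.
Pooling payoff: 0.43 × 1146 + 0.57 × 548 = 805.14.
Difference: 642.582 − 805.14 = -162.558, i.e. -162.6 to one decimal place.
The strong type would prefer the pooling outcome.

-162.6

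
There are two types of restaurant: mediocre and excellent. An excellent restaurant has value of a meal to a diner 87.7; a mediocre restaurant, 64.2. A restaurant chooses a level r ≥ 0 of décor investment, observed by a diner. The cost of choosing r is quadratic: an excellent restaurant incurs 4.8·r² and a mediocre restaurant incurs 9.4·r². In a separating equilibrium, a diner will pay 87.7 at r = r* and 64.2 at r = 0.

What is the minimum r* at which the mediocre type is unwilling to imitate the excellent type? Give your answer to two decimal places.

1.58

The mediocre type at r = 0 receives 64.2; imitating at r* yields 87.7 − 9.4·r*².
Indifference: 64.2 = 87.7 − 9.4·r*², so r*² = (87.7 − 64.2) / 9.4 = 2.5.
r* = √2.5 ≈ 1.58.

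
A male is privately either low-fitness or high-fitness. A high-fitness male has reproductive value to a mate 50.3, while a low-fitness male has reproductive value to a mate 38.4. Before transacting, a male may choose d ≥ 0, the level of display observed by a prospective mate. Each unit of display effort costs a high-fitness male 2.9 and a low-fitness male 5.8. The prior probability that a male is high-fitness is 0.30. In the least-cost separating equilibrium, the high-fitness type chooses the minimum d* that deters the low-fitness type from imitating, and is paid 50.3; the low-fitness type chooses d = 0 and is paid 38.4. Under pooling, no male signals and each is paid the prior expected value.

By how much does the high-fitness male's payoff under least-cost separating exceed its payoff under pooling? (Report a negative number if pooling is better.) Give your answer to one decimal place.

2.4

Least-cost separating signal: d* solves 38.4 = 50.3 − 5.8·d*, so d* = (50.3 − 38.4)/5.8 ≈ 2.0517.
High-fitness type's separating payoff: 50.3 − 2.9 × d* = 50.3 − 2.9 × (50.3 − 38.4)/5.8 = 50.3 − 34.51/5.8 = 44.35.
Pooling payoff: 0.30 × 50.3 + 0.70 × 38.4 = 41.97.
Difference: 44.35 − 41.97 = 2.38, i.e. 2.4 to one decimal place.
The high-fitness type prefers to separate.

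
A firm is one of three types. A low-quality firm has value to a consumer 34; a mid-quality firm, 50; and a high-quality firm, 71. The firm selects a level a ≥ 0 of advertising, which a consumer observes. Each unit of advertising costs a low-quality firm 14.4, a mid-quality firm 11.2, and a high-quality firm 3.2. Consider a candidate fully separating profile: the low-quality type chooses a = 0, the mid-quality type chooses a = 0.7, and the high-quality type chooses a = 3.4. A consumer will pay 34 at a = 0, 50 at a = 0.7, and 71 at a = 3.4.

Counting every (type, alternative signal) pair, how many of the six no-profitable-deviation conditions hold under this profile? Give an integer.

5

Low-quality (own payoff 34): to a=0.7 gives 50 − 14.4×0.7 = 39.92 → profitable ✗; to a=3.4 gives 71 − 14.4×3.4 = 22.04 → no gain ✓.
Mid-quality (own payoff 50 − 11.2×0.7 = 42.16): to a=0 gives 34 → no gain ✓; to a=3.4 gives 71 − 11.2×3.4 = 32.92 → no gain ✓.
High-quality (own payoff 71 − 3.2×3.4 = 60.12): to a=0 gives 34 → no gain ✓; to a=0.7 gives 50 − 3.2×0.7 = 47.76 → no gain ✓.
5 of the 6 constraints hold; not an equilibrium.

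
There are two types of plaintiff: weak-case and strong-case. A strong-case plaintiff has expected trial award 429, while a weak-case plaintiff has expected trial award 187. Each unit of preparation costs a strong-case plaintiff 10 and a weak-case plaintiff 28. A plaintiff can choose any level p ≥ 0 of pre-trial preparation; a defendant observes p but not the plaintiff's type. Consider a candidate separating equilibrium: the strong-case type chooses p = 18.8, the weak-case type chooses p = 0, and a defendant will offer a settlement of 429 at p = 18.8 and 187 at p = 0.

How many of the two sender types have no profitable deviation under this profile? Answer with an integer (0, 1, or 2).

2

Strong-case type: signal → 429 − 10 × 18.8 = 241; deviate to 0 → 187. IC holds (241 ≥ 187).
Weak-case type: stay at 0 → 187; mimic → 429 − 28 × 18.8 = -97.4. IC holds (187 ≥ -97.4).
2 of 2 constraints hold, so this is a separating equilibrium.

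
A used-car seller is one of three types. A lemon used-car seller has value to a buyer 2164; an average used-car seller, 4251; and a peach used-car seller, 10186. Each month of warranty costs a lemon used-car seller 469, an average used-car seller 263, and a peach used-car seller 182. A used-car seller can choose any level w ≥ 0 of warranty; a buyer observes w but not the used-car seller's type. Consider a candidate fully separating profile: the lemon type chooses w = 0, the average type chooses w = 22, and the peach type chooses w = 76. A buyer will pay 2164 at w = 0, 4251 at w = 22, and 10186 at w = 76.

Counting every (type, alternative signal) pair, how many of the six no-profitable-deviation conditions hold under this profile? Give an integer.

3

Average (own payoff 4251 − 263×22 = -1535): to w=0 gives 2164 → profitable ✗; to w=76 gives 10186 − 263×76 = -9802 → no gain ✓.
Lemon (own payoff 2164): to w=22 gives 4251 − 469×22 = -6067 → no gain ✓; to w=76 gives 10186 − 469×76 = -25458 → no gain ✓.
Peach (own payoff 10186 − 182×76 = -3646): to w=0 gives 2164 → profitable ✗; to w=22 gives 4251 − 182×22 = 247 → profitable ✗.
3 of the 6 constraints hold; not an equilibrium.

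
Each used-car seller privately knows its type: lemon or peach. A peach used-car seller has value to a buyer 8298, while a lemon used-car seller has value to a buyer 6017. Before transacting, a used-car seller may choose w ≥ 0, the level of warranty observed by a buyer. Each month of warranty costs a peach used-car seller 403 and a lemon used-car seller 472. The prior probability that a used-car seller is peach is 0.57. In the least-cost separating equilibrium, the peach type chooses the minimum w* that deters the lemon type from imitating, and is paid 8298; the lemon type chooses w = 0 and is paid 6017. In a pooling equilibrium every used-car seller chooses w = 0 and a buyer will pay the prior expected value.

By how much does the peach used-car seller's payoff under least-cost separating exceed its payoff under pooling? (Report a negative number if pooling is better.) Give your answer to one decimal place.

-966.7

Least-cost separating signal: w* solves 6017 = 8298 − 472·w*, so w* = (8298 − 6017)/472 ≈ 4.8326.
Peach type's separating payoff: 8298 − 403 × w* = 8298 − 403 × (8298 − 6017)/472 = 8298 − 919243/472 ≈ 6350.451.
Pooling payoff: 0.57 × 8298 + 0.43 × 6017 = 7317.17.
Difference: 6350.451 − 7317.17 = -966.719, i.e. -966.7 to one decimal place.
The peach type would prefer the pooling outcome.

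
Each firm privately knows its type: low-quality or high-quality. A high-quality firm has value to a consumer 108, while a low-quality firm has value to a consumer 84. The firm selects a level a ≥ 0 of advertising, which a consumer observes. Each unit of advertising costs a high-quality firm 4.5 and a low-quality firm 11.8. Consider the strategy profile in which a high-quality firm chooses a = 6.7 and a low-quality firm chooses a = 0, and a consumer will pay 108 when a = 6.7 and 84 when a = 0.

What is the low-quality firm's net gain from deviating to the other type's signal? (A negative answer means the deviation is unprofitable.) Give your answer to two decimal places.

Playing a = 0 the low-quality firm receives 84.
Deviating to a = 6.7 brings payment 108 at cost 11.8 × 6.7 = 79.06, netting 28.94.
Gain from deviating: 28.94 − 84 = -55.06.
The gain is negative, so the low-quality type's incentive-compatibility constraint is satisfied.

-55.06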